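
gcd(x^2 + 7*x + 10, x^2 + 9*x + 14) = x + 2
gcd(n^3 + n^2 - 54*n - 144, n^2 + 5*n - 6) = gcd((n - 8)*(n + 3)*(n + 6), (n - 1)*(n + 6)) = n + 6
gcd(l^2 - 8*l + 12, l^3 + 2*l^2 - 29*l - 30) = 1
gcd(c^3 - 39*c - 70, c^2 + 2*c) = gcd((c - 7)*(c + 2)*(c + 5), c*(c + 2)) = c + 2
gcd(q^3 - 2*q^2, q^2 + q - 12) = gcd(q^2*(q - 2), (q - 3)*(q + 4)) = 1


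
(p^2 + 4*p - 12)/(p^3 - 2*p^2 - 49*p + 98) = (p + 6)/(p^2 - 49)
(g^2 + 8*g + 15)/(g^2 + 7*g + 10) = (g + 3)/(g + 2)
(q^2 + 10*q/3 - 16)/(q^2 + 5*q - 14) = (q^2 + 10*q/3 - 16)/(q^2 + 5*q - 14)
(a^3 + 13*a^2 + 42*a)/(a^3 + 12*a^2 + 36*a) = (a + 7)/(a + 6)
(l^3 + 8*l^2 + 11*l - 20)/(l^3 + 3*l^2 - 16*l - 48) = (l^2 + 4*l - 5)/(l^2 - l - 12)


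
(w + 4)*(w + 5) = w^2 + 9*w + 20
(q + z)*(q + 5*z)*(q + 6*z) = q^3 + 12*q^2*z + 41*q*z^2 + 30*z^3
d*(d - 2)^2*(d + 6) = d^4 + 2*d^3 - 20*d^2 + 24*d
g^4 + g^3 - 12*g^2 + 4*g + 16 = (g - 2)^2*(g + 1)*(g + 4)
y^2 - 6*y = y*(y - 6)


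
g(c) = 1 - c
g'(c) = -1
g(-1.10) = 2.10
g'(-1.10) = -1.00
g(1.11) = -0.11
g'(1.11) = -1.00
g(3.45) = -2.45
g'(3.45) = -1.00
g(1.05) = -0.05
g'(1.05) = -1.00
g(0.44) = 0.56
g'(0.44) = -1.00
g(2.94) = -1.94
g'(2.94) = -1.00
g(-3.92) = 4.92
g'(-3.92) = -1.00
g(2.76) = -1.76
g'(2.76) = -1.00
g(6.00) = -5.00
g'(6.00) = -1.00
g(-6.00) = 7.00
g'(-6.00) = -1.00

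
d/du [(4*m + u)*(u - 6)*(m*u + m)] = m*(8*m*u - 20*m + 3*u^2 - 10*u - 6)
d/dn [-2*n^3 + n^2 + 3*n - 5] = -6*n^2 + 2*n + 3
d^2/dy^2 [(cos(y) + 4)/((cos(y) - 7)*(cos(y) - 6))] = (-29*(1 - cos(y)^2)^2 - cos(y)^5 + 410*cos(y)^3 - 584*cos(y)^2 - 4512*cos(y) + 2137)/((cos(y) - 7)^3*(cos(y) - 6)^3)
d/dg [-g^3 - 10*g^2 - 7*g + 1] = -3*g^2 - 20*g - 7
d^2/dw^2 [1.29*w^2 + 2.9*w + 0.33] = 2.58000000000000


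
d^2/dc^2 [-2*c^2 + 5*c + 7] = -4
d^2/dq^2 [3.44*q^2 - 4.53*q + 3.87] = 6.88000000000000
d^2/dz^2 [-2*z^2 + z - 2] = -4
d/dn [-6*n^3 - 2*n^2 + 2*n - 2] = -18*n^2 - 4*n + 2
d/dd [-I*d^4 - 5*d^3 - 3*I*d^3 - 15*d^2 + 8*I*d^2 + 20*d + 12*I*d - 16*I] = -4*I*d^3 + d^2*(-15 - 9*I) + d*(-30 + 16*I) + 20 + 12*I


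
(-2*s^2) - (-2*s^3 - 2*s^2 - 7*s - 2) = 2*s^3 + 7*s + 2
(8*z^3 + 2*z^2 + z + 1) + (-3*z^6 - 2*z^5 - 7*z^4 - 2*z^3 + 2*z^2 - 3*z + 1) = -3*z^6 - 2*z^5 - 7*z^4 + 6*z^3 + 4*z^2 - 2*z + 2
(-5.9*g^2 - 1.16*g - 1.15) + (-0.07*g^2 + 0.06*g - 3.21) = -5.97*g^2 - 1.1*g - 4.36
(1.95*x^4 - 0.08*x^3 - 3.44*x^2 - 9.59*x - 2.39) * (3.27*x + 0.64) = 6.3765*x^5 + 0.9864*x^4 - 11.3*x^3 - 33.5609*x^2 - 13.9529*x - 1.5296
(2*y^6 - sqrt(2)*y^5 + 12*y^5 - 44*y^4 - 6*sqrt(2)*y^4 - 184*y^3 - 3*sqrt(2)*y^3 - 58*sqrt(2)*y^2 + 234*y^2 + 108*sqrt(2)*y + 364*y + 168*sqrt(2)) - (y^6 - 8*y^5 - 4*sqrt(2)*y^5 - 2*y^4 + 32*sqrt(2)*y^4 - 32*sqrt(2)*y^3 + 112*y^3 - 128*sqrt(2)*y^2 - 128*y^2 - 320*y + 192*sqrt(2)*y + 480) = y^6 + 3*sqrt(2)*y^5 + 20*y^5 - 38*sqrt(2)*y^4 - 42*y^4 - 296*y^3 + 29*sqrt(2)*y^3 + 70*sqrt(2)*y^2 + 362*y^2 - 84*sqrt(2)*y + 684*y - 480 + 168*sqrt(2)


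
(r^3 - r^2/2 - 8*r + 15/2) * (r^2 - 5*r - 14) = r^5 - 11*r^4/2 - 39*r^3/2 + 109*r^2/2 + 149*r/2 - 105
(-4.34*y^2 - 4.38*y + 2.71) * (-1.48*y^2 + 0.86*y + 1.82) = 6.4232*y^4 + 2.75*y^3 - 15.6764*y^2 - 5.641*y + 4.9322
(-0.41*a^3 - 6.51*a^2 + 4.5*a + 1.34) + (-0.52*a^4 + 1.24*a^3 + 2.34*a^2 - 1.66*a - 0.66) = -0.52*a^4 + 0.83*a^3 - 4.17*a^2 + 2.84*a + 0.68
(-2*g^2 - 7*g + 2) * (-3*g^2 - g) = 6*g^4 + 23*g^3 + g^2 - 2*g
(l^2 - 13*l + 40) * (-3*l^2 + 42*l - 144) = -3*l^4 + 81*l^3 - 810*l^2 + 3552*l - 5760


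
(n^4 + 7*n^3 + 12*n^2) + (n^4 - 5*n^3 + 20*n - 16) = 2*n^4 + 2*n^3 + 12*n^2 + 20*n - 16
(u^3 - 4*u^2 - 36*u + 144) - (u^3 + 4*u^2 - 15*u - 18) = -8*u^2 - 21*u + 162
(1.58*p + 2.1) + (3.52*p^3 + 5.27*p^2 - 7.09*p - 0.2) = 3.52*p^3 + 5.27*p^2 - 5.51*p + 1.9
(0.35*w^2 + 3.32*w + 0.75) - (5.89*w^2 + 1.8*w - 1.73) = -5.54*w^2 + 1.52*w + 2.48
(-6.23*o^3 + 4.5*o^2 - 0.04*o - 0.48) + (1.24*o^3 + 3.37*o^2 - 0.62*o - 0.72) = -4.99*o^3 + 7.87*o^2 - 0.66*o - 1.2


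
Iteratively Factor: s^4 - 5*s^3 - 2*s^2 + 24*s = (s)*(s^3 - 5*s^2 - 2*s + 24) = s*(s - 3)*(s^2 - 2*s - 8) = s*(s - 3)*(s + 2)*(s - 4)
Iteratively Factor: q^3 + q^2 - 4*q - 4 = (q + 1)*(q^2 - 4) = (q - 2)*(q + 1)*(q + 2)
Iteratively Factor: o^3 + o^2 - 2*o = (o + 2)*(o^2 - o) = (o - 1)*(o + 2)*(o)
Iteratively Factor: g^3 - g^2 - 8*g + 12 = (g - 2)*(g^2 + g - 6) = (g - 2)^2*(g + 3)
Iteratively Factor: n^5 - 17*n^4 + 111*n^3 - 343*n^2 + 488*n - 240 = (n - 1)*(n^4 - 16*n^3 + 95*n^2 - 248*n + 240) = (n - 5)*(n - 1)*(n^3 - 11*n^2 + 40*n - 48) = (n - 5)*(n - 3)*(n - 1)*(n^2 - 8*n + 16) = (n - 5)*(n - 4)*(n - 3)*(n - 1)*(n - 4)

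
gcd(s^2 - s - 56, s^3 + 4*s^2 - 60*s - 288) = s - 8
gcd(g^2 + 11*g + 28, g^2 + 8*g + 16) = g + 4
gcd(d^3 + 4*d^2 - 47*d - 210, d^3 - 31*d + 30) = d + 6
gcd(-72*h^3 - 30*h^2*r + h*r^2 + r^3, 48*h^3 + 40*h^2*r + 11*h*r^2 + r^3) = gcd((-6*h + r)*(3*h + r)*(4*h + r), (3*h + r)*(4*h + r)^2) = 12*h^2 + 7*h*r + r^2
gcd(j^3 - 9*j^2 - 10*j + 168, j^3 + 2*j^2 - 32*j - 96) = j^2 - 2*j - 24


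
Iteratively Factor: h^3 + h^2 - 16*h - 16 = (h - 4)*(h^2 + 5*h + 4) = (h - 4)*(h + 4)*(h + 1)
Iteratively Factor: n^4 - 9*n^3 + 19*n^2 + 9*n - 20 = (n - 4)*(n^3 - 5*n^2 - n + 5) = (n - 4)*(n - 1)*(n^2 - 4*n - 5) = (n - 5)*(n - 4)*(n - 1)*(n + 1)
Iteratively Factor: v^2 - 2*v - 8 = (v + 2)*(v - 4)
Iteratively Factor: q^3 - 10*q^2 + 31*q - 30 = (q - 5)*(q^2 - 5*q + 6) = (q - 5)*(q - 2)*(q - 3)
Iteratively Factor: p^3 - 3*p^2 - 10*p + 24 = (p - 2)*(p^2 - p - 12) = (p - 4)*(p - 2)*(p + 3)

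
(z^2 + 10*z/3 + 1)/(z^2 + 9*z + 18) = (z + 1/3)/(z + 6)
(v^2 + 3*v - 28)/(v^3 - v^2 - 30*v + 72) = (v + 7)/(v^2 + 3*v - 18)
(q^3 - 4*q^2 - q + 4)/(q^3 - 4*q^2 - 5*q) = (q^2 - 5*q + 4)/(q*(q - 5))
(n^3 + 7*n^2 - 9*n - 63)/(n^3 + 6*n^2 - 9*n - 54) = (n + 7)/(n + 6)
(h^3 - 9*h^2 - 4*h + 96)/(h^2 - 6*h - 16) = (h^2 - h - 12)/(h + 2)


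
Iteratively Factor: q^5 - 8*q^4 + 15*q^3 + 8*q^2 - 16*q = (q - 4)*(q^4 - 4*q^3 - q^2 + 4*q) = (q - 4)*(q - 1)*(q^3 - 3*q^2 - 4*q) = (q - 4)*(q - 1)*(q + 1)*(q^2 - 4*q) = q*(q - 4)*(q - 1)*(q + 1)*(q - 4)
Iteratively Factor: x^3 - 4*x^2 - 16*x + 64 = (x - 4)*(x^2 - 16) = (x - 4)*(x + 4)*(x - 4)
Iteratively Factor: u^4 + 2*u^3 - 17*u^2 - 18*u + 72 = (u + 3)*(u^3 - u^2 - 14*u + 24) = (u - 2)*(u + 3)*(u^2 + u - 12) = (u - 3)*(u - 2)*(u + 3)*(u + 4)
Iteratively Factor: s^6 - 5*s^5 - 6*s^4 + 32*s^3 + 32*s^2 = (s + 2)*(s^5 - 7*s^4 + 8*s^3 + 16*s^2) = (s + 1)*(s + 2)*(s^4 - 8*s^3 + 16*s^2) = s*(s + 1)*(s + 2)*(s^3 - 8*s^2 + 16*s) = s*(s - 4)*(s + 1)*(s + 2)*(s^2 - 4*s) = s^2*(s - 4)*(s + 1)*(s + 2)*(s - 4)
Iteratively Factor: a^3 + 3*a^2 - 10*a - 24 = (a - 3)*(a^2 + 6*a + 8) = (a - 3)*(a + 4)*(a + 2)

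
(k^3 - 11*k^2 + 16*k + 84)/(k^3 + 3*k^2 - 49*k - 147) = (k^2 - 4*k - 12)/(k^2 + 10*k + 21)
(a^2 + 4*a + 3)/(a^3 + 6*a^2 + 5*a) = (a + 3)/(a*(a + 5))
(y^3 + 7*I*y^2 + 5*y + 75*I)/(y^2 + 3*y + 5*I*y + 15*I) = (y^2 + 2*I*y + 15)/(y + 3)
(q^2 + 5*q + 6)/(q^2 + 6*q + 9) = (q + 2)/(q + 3)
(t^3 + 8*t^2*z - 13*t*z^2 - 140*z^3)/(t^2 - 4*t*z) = t + 12*z + 35*z^2/t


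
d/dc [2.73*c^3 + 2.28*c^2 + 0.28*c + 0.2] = 8.19*c^2 + 4.56*c + 0.28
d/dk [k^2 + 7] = 2*k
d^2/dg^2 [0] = 0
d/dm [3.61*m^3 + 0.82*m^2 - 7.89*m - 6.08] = 10.83*m^2 + 1.64*m - 7.89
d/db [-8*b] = -8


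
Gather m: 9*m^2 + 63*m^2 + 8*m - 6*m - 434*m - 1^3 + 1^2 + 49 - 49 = 72*m^2 - 432*m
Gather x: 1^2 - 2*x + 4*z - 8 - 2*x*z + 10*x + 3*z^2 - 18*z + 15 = x*(8 - 2*z) + 3*z^2 - 14*z + 8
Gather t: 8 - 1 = 7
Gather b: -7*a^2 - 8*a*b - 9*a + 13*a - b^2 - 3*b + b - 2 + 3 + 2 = -7*a^2 + 4*a - b^2 + b*(-8*a - 2) + 3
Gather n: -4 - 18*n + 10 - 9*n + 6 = 12 - 27*n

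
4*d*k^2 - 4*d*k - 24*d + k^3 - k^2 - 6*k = (4*d + k)*(k - 3)*(k + 2)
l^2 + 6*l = l*(l + 6)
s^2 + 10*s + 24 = (s + 4)*(s + 6)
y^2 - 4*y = y*(y - 4)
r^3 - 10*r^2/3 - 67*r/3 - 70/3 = (r - 7)*(r + 5/3)*(r + 2)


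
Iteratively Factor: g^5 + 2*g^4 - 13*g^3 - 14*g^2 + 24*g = (g - 1)*(g^4 + 3*g^3 - 10*g^2 - 24*g) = (g - 1)*(g + 2)*(g^3 + g^2 - 12*g) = (g - 1)*(g + 2)*(g + 4)*(g^2 - 3*g) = g*(g - 1)*(g + 2)*(g + 4)*(g - 3)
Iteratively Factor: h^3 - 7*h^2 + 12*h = (h - 4)*(h^2 - 3*h) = (h - 4)*(h - 3)*(h)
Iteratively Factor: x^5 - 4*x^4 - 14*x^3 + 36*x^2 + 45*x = (x + 3)*(x^4 - 7*x^3 + 7*x^2 + 15*x) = (x - 3)*(x + 3)*(x^3 - 4*x^2 - 5*x) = (x - 5)*(x - 3)*(x + 3)*(x^2 + x) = (x - 5)*(x - 3)*(x + 1)*(x + 3)*(x)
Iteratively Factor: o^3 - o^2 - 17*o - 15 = (o + 1)*(o^2 - 2*o - 15) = (o - 5)*(o + 1)*(o + 3)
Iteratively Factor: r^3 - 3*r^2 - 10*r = (r - 5)*(r^2 + 2*r) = r*(r - 5)*(r + 2)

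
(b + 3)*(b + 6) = b^2 + 9*b + 18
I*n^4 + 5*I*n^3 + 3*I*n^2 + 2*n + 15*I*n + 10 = (n + 5)*(n - I)*(n + 2*I)*(I*n + 1)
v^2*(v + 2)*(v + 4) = v^4 + 6*v^3 + 8*v^2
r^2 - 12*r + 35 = (r - 7)*(r - 5)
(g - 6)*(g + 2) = g^2 - 4*g - 12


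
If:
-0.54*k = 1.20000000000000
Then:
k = -2.22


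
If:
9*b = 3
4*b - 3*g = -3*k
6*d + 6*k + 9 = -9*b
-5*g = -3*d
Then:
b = 1/3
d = -35/36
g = -7/12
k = -37/36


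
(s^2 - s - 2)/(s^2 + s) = (s - 2)/s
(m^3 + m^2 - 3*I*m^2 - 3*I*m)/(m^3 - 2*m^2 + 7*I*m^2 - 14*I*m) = (m^2 + m*(1 - 3*I) - 3*I)/(m^2 + m*(-2 + 7*I) - 14*I)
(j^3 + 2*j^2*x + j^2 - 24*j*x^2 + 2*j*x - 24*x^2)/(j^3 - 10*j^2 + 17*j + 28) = (j^2 + 2*j*x - 24*x^2)/(j^2 - 11*j + 28)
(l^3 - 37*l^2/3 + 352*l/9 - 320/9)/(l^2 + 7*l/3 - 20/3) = (3*l^2 - 32*l + 64)/(3*(l + 4))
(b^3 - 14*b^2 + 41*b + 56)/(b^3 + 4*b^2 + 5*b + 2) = (b^2 - 15*b + 56)/(b^2 + 3*b + 2)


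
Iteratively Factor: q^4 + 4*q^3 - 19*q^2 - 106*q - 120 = (q + 2)*(q^3 + 2*q^2 - 23*q - 60) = (q + 2)*(q + 3)*(q^2 - q - 20) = (q + 2)*(q + 3)*(q + 4)*(q - 5)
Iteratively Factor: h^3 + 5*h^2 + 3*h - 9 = (h - 1)*(h^2 + 6*h + 9) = (h - 1)*(h + 3)*(h + 3)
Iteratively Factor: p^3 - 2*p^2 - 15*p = (p)*(p^2 - 2*p - 15) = p*(p + 3)*(p - 5)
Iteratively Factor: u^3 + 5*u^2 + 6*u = (u + 2)*(u^2 + 3*u) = (u + 2)*(u + 3)*(u)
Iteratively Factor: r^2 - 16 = (r + 4)*(r - 4)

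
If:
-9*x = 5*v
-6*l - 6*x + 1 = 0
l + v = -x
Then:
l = 2/27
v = -1/6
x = 5/54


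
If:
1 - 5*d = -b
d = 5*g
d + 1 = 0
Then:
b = -6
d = -1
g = -1/5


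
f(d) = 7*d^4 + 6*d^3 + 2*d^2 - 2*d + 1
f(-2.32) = 144.27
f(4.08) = 2373.36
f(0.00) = 1.00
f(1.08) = 18.25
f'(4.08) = 2215.64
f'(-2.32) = -264.04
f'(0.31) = 1.80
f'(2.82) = 780.34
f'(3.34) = 1255.43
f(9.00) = 50446.00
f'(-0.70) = -5.58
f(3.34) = 1111.32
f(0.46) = 1.40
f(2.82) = 588.50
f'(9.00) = 21904.00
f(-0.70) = 3.00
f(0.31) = 0.82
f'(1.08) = 58.59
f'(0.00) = -2.00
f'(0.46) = 6.37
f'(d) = 28*d^3 + 18*d^2 + 4*d - 2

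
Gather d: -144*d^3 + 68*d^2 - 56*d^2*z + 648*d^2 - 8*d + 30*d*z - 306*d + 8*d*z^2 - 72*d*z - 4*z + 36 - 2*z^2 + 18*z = -144*d^3 + d^2*(716 - 56*z) + d*(8*z^2 - 42*z - 314) - 2*z^2 + 14*z + 36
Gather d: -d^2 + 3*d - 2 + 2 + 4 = -d^2 + 3*d + 4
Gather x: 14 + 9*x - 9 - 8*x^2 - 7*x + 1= -8*x^2 + 2*x + 6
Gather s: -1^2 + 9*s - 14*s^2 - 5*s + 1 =-14*s^2 + 4*s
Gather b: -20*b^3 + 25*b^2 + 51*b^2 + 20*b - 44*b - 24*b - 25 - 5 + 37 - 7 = -20*b^3 + 76*b^2 - 48*b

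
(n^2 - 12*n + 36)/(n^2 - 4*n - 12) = (n - 6)/(n + 2)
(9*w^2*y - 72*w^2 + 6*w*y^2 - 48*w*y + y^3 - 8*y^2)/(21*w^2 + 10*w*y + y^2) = (3*w*y - 24*w + y^2 - 8*y)/(7*w + y)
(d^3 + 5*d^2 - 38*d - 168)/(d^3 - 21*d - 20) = (d^2 + d - 42)/(d^2 - 4*d - 5)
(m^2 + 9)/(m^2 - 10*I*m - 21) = (m + 3*I)/(m - 7*I)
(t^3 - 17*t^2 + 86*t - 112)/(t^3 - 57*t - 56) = (t^2 - 9*t + 14)/(t^2 + 8*t + 7)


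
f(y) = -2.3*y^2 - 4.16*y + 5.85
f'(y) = -4.6*y - 4.16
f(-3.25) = -4.92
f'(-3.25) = 10.79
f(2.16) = -13.87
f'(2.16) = -14.10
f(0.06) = 5.59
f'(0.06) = -4.44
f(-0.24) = 6.72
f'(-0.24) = -3.06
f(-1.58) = 6.68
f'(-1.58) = 3.11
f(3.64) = -39.77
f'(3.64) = -20.90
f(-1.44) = 7.07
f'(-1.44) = 2.46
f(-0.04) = 6.01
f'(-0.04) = -3.98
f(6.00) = -101.91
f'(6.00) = -31.76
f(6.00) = -101.91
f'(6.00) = -31.76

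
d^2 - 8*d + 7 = (d - 7)*(d - 1)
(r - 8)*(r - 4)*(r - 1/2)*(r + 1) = r^4 - 23*r^3/2 + 51*r^2/2 + 22*r - 16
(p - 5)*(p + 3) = p^2 - 2*p - 15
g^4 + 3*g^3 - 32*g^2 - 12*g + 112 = (g - 4)*(g - 2)*(g + 2)*(g + 7)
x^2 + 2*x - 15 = (x - 3)*(x + 5)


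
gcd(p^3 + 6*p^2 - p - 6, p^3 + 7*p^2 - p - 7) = p^2 - 1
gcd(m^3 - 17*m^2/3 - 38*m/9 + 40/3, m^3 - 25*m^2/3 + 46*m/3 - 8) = m^2 - 22*m/3 + 8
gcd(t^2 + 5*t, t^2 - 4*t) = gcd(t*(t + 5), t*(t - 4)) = t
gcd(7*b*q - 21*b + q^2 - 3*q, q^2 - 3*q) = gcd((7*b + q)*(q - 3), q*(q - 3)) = q - 3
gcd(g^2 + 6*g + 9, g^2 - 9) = g + 3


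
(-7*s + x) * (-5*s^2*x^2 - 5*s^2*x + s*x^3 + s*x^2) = 35*s^3*x^2 + 35*s^3*x - 12*s^2*x^3 - 12*s^2*x^2 + s*x^4 + s*x^3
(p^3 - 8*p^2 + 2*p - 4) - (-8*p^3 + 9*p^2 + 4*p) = 9*p^3 - 17*p^2 - 2*p - 4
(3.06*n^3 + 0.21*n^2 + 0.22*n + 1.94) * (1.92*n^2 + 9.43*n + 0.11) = 5.8752*n^5 + 29.259*n^4 + 2.7393*n^3 + 5.8225*n^2 + 18.3184*n + 0.2134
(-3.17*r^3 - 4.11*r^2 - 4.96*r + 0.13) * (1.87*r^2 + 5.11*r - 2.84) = -5.9279*r^5 - 23.8844*r^4 - 21.2745*r^3 - 13.4301*r^2 + 14.7507*r - 0.3692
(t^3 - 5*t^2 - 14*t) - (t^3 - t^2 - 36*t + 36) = -4*t^2 + 22*t - 36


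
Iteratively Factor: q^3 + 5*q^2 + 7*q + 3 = (q + 1)*(q^2 + 4*q + 3) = (q + 1)^2*(q + 3)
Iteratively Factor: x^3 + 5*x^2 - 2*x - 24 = (x + 3)*(x^2 + 2*x - 8) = (x - 2)*(x + 3)*(x + 4)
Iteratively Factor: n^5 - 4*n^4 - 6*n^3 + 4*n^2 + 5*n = (n - 1)*(n^4 - 3*n^3 - 9*n^2 - 5*n) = (n - 1)*(n + 1)*(n^3 - 4*n^2 - 5*n) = n*(n - 1)*(n + 1)*(n^2 - 4*n - 5) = n*(n - 1)*(n + 1)^2*(n - 5)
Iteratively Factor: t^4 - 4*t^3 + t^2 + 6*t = (t - 2)*(t^3 - 2*t^2 - 3*t) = (t - 3)*(t - 2)*(t^2 + t) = (t - 3)*(t - 2)*(t + 1)*(t)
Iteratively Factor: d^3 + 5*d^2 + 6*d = (d)*(d^2 + 5*d + 6) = d*(d + 3)*(d + 2)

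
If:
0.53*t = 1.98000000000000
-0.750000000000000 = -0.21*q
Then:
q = 3.57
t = 3.74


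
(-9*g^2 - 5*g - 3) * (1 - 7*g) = 63*g^3 + 26*g^2 + 16*g - 3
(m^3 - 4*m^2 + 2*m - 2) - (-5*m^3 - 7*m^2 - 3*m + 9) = 6*m^3 + 3*m^2 + 5*m - 11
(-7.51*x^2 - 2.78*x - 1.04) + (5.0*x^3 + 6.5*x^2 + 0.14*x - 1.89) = 5.0*x^3 - 1.01*x^2 - 2.64*x - 2.93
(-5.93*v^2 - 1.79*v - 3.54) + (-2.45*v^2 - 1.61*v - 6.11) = -8.38*v^2 - 3.4*v - 9.65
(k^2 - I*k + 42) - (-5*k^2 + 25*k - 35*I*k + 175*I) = 6*k^2 - 25*k + 34*I*k + 42 - 175*I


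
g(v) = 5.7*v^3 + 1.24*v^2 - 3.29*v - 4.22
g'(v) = 17.1*v^2 + 2.48*v - 3.29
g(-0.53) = -2.98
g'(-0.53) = 0.20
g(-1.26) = -9.51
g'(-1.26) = 20.73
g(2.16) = 51.90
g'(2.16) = 81.85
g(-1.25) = -9.30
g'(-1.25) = 20.33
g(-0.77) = -3.55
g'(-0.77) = 4.94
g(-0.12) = -3.82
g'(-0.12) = -3.34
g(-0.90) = -4.41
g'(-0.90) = 8.33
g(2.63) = 99.40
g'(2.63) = 121.51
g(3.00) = 150.97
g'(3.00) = 158.05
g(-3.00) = -137.09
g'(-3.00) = 143.17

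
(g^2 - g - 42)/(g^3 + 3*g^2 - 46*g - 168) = 1/(g + 4)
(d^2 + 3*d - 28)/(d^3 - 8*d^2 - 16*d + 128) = (d + 7)/(d^2 - 4*d - 32)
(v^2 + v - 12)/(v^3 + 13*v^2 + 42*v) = (v^2 + v - 12)/(v*(v^2 + 13*v + 42))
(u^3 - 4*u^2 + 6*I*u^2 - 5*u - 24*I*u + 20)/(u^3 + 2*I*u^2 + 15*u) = (u^2 + u*(-4 + I) - 4*I)/(u*(u - 3*I))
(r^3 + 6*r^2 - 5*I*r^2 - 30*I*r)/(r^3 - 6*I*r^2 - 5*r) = (r + 6)/(r - I)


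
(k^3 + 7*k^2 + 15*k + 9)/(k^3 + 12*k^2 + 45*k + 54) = (k + 1)/(k + 6)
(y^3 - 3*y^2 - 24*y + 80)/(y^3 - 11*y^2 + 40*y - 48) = (y + 5)/(y - 3)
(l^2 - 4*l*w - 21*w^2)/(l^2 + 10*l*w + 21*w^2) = (l - 7*w)/(l + 7*w)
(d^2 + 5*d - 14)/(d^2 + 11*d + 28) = (d - 2)/(d + 4)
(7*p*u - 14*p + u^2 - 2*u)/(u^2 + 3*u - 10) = (7*p + u)/(u + 5)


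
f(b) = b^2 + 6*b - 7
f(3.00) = 20.00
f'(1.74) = 9.48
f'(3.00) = 12.00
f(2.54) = 14.69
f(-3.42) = -15.82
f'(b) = 2*b + 6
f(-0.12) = -7.71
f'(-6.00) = -6.00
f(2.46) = 13.81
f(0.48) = -3.89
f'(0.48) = 6.96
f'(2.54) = 11.08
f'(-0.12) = 5.76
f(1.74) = 6.47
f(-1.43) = -13.54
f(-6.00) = -7.00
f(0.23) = -5.57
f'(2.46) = 10.92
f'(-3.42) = -0.84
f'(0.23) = 6.46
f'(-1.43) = 3.14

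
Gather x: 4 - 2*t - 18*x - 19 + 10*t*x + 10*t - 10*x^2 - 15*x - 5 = 8*t - 10*x^2 + x*(10*t - 33) - 20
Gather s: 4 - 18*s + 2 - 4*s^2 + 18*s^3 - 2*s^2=18*s^3 - 6*s^2 - 18*s + 6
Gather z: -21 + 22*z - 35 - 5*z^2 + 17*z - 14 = -5*z^2 + 39*z - 70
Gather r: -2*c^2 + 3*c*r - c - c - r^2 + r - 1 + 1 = -2*c^2 - 2*c - r^2 + r*(3*c + 1)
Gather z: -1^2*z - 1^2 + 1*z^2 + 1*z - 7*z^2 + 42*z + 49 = -6*z^2 + 42*z + 48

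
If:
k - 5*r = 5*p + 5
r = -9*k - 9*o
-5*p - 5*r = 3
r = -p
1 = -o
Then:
No Solution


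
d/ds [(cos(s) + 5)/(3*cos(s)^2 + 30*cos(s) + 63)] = (cos(s)^2 + 10*cos(s) + 29)*sin(s)/(3*(cos(s)^2 + 10*cos(s) + 21)^2)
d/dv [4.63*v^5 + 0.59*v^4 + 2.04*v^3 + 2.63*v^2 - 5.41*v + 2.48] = 23.15*v^4 + 2.36*v^3 + 6.12*v^2 + 5.26*v - 5.41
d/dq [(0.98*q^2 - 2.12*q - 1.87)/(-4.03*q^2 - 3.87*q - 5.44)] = (-12.3362*q^2 - 25.7346*q + 4.2959)/(16.2409*q^4 + 31.1922*q^3 + 58.8233*q^2 + 42.1056*q + 29.5936)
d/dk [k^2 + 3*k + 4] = 2*k + 3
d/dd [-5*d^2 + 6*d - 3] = 6 - 10*d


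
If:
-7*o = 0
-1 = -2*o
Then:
No Solution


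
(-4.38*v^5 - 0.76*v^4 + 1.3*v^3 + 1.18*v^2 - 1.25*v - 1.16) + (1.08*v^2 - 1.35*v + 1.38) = -4.38*v^5 - 0.76*v^4 + 1.3*v^3 + 2.26*v^2 - 2.6*v + 0.22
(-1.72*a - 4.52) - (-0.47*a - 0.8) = -1.25*a - 3.72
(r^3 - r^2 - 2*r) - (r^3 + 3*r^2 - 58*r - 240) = -4*r^2 + 56*r + 240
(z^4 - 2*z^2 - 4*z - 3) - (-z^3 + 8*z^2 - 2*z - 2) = z^4 + z^3 - 10*z^2 - 2*z - 1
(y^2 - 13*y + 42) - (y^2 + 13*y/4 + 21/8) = 315/8 - 65*y/4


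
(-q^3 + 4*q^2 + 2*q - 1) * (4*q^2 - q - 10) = -4*q^5 + 17*q^4 + 14*q^3 - 46*q^2 - 19*q + 10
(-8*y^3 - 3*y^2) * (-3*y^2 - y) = 24*y^5 + 17*y^4 + 3*y^3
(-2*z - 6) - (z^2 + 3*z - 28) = -z^2 - 5*z + 22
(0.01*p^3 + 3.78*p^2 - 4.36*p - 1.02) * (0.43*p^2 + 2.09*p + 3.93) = 0.0043*p^5 + 1.6463*p^4 + 6.0647*p^3 + 5.3044*p^2 - 19.2666*p - 4.0086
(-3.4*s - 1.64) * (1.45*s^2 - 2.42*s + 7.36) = -4.93*s^3 + 5.85*s^2 - 21.0552*s - 12.0704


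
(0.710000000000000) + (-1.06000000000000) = -0.350000000000000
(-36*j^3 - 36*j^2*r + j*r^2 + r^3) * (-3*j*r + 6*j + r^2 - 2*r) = 108*j^4*r - 216*j^4 + 72*j^3*r^2 - 144*j^3*r - 39*j^2*r^3 + 78*j^2*r^2 - 2*j*r^4 + 4*j*r^3 + r^5 - 2*r^4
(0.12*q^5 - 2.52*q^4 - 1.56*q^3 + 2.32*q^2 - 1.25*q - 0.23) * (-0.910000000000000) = -0.1092*q^5 + 2.2932*q^4 + 1.4196*q^3 - 2.1112*q^2 + 1.1375*q + 0.2093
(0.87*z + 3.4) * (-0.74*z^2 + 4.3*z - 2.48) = -0.6438*z^3 + 1.225*z^2 + 12.4624*z - 8.432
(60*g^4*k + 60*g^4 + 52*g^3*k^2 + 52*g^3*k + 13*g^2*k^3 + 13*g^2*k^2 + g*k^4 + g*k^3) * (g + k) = 60*g^5*k + 60*g^5 + 112*g^4*k^2 + 112*g^4*k + 65*g^3*k^3 + 65*g^3*k^2 + 14*g^2*k^4 + 14*g^2*k^3 + g*k^5 + g*k^4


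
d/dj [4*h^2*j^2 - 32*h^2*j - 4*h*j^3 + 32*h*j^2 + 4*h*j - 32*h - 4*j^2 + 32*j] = 8*h^2*j - 32*h^2 - 12*h*j^2 + 64*h*j + 4*h - 8*j + 32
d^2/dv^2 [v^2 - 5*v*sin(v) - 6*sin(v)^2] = 5*v*sin(v) + 24*sin(v)^2 - 10*cos(v) - 10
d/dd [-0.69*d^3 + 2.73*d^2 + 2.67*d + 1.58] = -2.07*d^2 + 5.46*d + 2.67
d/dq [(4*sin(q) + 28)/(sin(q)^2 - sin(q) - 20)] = -4*(sin(q)^2 + 14*sin(q) + 13)*cos(q)/(sin(q) + cos(q)^2 + 19)^2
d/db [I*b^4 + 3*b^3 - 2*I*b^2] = b*(4*I*b^2 + 9*b - 4*I)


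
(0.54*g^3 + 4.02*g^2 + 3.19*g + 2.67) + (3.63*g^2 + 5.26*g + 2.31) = 0.54*g^3 + 7.65*g^2 + 8.45*g + 4.98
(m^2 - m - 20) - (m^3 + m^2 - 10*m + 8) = -m^3 + 9*m - 28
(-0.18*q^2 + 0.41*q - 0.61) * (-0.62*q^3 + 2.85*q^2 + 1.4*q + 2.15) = 0.1116*q^5 - 0.7672*q^4 + 1.2947*q^3 - 1.5515*q^2 + 0.0275*q - 1.3115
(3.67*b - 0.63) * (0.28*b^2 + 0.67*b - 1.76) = 1.0276*b^3 + 2.2825*b^2 - 6.8813*b + 1.1088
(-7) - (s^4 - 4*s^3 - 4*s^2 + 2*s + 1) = -s^4 + 4*s^3 + 4*s^2 - 2*s - 8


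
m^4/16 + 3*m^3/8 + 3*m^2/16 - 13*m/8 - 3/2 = (m/4 + 1/4)*(m/4 + 1)*(m - 2)*(m + 3)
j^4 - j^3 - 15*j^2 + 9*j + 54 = (j - 3)^2*(j + 2)*(j + 3)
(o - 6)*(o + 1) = o^2 - 5*o - 6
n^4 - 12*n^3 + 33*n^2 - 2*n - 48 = (n - 8)*(n - 3)*(n - 2)*(n + 1)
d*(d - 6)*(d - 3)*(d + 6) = d^4 - 3*d^3 - 36*d^2 + 108*d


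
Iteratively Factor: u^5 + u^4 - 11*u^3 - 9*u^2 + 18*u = (u - 1)*(u^4 + 2*u^3 - 9*u^2 - 18*u) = (u - 3)*(u - 1)*(u^3 + 5*u^2 + 6*u) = (u - 3)*(u - 1)*(u + 2)*(u^2 + 3*u) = (u - 3)*(u - 1)*(u + 2)*(u + 3)*(u)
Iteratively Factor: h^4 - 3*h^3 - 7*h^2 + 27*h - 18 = (h - 1)*(h^3 - 2*h^2 - 9*h + 18) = (h - 1)*(h + 3)*(h^2 - 5*h + 6) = (h - 2)*(h - 1)*(h + 3)*(h - 3)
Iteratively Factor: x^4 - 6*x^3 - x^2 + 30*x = (x - 5)*(x^3 - x^2 - 6*x) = (x - 5)*(x + 2)*(x^2 - 3*x) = x*(x - 5)*(x + 2)*(x - 3)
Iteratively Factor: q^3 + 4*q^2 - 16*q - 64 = (q + 4)*(q^2 - 16) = (q - 4)*(q + 4)*(q + 4)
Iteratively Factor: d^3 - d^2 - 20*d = (d)*(d^2 - d - 20) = d*(d - 5)*(d + 4)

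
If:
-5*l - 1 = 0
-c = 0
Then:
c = 0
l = -1/5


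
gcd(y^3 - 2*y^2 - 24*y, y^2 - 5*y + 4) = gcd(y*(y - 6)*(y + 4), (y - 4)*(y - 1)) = 1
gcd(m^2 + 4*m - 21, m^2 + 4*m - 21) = m^2 + 4*m - 21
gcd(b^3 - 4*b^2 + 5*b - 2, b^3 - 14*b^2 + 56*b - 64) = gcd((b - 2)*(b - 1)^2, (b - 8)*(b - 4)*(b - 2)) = b - 2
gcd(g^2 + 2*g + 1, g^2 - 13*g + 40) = 1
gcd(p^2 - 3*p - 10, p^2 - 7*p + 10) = p - 5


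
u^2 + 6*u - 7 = (u - 1)*(u + 7)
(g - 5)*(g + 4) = g^2 - g - 20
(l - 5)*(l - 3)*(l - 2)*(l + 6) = l^4 - 4*l^3 - 29*l^2 + 156*l - 180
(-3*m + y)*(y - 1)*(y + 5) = -3*m*y^2 - 12*m*y + 15*m + y^3 + 4*y^2 - 5*y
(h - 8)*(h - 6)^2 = h^3 - 20*h^2 + 132*h - 288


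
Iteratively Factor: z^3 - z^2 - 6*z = (z - 3)*(z^2 + 2*z) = z*(z - 3)*(z + 2)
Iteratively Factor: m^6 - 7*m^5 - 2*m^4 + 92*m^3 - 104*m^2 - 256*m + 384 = (m + 3)*(m^5 - 10*m^4 + 28*m^3 + 8*m^2 - 128*m + 128) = (m - 2)*(m + 3)*(m^4 - 8*m^3 + 12*m^2 + 32*m - 64) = (m - 2)*(m + 2)*(m + 3)*(m^3 - 10*m^2 + 32*m - 32) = (m - 4)*(m - 2)*(m + 2)*(m + 3)*(m^2 - 6*m + 8) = (m - 4)*(m - 2)^2*(m + 2)*(m + 3)*(m - 4)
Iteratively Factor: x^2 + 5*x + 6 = (x + 2)*(x + 3)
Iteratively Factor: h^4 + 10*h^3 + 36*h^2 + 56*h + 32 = (h + 4)*(h^3 + 6*h^2 + 12*h + 8) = (h + 2)*(h + 4)*(h^2 + 4*h + 4) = (h + 2)^2*(h + 4)*(h + 2)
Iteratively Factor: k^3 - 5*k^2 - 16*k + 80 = (k + 4)*(k^2 - 9*k + 20) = (k - 4)*(k + 4)*(k - 5)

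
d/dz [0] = 0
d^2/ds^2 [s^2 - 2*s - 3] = 2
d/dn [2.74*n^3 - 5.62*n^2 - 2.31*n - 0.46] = 8.22*n^2 - 11.24*n - 2.31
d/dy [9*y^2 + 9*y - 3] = 18*y + 9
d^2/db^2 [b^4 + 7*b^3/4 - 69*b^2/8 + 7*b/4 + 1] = 12*b^2 + 21*b/2 - 69/4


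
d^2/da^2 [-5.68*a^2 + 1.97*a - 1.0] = -11.3600000000000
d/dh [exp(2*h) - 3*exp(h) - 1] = (2*exp(h) - 3)*exp(h)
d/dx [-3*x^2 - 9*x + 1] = -6*x - 9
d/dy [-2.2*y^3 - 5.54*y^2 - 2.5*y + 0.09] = -6.6*y^2 - 11.08*y - 2.5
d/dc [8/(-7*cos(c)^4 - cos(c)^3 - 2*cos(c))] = 8*(-28*cos(c)^3 - 3*cos(c)^2 - 2)*sin(c)/((7*cos(c)^3 + cos(c)^2 + 2)^2*cos(c)^2)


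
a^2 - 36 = (a - 6)*(a + 6)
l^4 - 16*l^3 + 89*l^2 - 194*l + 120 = (l - 6)*(l - 5)*(l - 4)*(l - 1)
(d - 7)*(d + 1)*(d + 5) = d^3 - d^2 - 37*d - 35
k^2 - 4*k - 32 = (k - 8)*(k + 4)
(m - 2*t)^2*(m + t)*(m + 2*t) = m^4 - m^3*t - 6*m^2*t^2 + 4*m*t^3 + 8*t^4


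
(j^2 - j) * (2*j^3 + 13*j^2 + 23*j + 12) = 2*j^5 + 11*j^4 + 10*j^3 - 11*j^2 - 12*j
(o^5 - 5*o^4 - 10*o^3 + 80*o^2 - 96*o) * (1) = o^5 - 5*o^4 - 10*o^3 + 80*o^2 - 96*o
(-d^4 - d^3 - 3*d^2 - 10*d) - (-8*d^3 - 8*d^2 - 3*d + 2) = -d^4 + 7*d^3 + 5*d^2 - 7*d - 2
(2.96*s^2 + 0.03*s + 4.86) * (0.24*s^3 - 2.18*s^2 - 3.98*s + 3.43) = 0.7104*s^5 - 6.4456*s^4 - 10.6798*s^3 - 0.561400000000001*s^2 - 19.2399*s + 16.6698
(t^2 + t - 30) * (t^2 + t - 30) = t^4 + 2*t^3 - 59*t^2 - 60*t + 900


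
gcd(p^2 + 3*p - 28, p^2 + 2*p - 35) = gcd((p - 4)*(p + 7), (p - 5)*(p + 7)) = p + 7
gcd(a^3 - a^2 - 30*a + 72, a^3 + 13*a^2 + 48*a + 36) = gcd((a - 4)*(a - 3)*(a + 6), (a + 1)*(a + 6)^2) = a + 6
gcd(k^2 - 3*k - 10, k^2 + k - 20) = 1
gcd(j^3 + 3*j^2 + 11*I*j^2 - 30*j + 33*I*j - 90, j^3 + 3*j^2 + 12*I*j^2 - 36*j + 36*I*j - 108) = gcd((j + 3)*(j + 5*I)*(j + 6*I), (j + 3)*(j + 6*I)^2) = j^2 + j*(3 + 6*I) + 18*I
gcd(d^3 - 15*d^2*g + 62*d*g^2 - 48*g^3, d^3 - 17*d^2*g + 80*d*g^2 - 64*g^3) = d^2 - 9*d*g + 8*g^2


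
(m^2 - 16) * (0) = 0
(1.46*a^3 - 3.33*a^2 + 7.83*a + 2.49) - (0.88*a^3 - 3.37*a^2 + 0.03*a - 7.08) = 0.58*a^3 + 0.04*a^2 + 7.8*a + 9.57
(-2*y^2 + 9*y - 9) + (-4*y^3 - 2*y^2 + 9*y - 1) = -4*y^3 - 4*y^2 + 18*y - 10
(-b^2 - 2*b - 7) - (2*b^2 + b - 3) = -3*b^2 - 3*b - 4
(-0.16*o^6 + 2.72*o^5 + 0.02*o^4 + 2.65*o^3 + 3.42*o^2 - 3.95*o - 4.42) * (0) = 0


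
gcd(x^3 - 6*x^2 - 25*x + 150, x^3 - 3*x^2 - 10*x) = x - 5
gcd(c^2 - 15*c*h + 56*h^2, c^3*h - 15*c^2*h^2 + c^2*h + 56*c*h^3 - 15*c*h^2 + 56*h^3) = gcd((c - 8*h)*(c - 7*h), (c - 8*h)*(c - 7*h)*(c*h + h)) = c^2 - 15*c*h + 56*h^2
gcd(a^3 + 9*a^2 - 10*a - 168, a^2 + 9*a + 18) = a + 6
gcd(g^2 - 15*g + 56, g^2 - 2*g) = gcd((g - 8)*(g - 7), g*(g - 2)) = 1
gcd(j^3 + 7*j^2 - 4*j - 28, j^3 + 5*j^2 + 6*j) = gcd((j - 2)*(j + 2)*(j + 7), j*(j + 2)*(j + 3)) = j + 2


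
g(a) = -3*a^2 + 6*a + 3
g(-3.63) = -58.31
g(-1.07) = -6.85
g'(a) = 6 - 6*a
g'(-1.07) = 12.42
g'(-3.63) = 27.78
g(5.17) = -46.17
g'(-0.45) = 8.70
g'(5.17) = -25.02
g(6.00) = -69.00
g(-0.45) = -0.31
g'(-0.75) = 10.50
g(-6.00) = -141.00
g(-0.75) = -3.19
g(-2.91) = -39.86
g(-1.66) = -15.23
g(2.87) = -4.49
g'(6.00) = -30.00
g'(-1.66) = 15.96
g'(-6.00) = 42.00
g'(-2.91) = 23.46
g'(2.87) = -11.22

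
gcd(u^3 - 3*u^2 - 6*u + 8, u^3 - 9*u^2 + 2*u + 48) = u + 2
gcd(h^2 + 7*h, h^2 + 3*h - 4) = 1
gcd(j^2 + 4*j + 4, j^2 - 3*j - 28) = 1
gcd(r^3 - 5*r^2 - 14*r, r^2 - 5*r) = r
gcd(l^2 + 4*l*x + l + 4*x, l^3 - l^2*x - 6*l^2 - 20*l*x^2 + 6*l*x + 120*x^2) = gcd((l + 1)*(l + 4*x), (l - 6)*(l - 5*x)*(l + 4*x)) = l + 4*x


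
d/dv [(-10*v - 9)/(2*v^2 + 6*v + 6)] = (10*v^2 + 18*v - 3)/(2*(v^4 + 6*v^3 + 15*v^2 + 18*v + 9))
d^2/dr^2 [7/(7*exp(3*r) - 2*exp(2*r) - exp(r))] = 7*((-63*exp(2*r) + 8*exp(r) + 1)*(-7*exp(2*r) + 2*exp(r) + 1) - 2*(-21*exp(2*r) + 4*exp(r) + 1)^2)*exp(-r)/(-7*exp(2*r) + 2*exp(r) + 1)^3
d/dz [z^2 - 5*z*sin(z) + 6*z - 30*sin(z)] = -5*z*cos(z) + 2*z - 5*sin(z) - 30*cos(z) + 6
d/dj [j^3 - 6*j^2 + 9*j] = 3*j^2 - 12*j + 9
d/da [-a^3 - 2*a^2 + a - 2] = -3*a^2 - 4*a + 1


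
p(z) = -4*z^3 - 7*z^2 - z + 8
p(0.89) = -1.25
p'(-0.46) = 2.90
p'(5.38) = -423.65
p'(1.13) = -32.14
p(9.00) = -3484.00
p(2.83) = -141.55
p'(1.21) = -35.51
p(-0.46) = 7.37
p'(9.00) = -1099.00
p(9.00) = -3484.00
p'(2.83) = -136.73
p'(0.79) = -19.55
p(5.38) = -822.87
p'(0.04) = -1.58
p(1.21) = -10.54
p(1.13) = -7.84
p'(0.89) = -22.97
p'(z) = -12*z^2 - 14*z - 1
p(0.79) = 0.87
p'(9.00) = -1099.00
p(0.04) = 7.95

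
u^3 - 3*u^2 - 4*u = u*(u - 4)*(u + 1)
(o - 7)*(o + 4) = o^2 - 3*o - 28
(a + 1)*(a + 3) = a^2 + 4*a + 3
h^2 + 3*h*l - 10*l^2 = (h - 2*l)*(h + 5*l)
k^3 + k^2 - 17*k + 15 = (k - 3)*(k - 1)*(k + 5)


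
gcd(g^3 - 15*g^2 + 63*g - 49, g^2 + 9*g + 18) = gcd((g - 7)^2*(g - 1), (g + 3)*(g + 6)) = 1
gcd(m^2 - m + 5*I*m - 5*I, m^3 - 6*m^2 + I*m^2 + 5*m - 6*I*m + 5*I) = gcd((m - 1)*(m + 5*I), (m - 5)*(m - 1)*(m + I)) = m - 1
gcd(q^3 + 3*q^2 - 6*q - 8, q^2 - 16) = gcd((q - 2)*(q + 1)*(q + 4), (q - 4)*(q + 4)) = q + 4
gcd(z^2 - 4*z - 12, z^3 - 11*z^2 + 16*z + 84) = z^2 - 4*z - 12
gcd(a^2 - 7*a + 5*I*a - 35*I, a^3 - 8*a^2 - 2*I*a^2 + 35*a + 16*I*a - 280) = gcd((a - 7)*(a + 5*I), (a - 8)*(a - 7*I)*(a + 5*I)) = a + 5*I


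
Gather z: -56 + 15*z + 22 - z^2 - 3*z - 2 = -z^2 + 12*z - 36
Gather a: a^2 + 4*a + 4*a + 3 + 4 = a^2 + 8*a + 7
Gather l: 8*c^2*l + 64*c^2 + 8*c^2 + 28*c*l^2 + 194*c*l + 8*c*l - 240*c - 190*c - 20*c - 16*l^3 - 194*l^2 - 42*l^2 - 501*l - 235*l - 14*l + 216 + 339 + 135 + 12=72*c^2 - 450*c - 16*l^3 + l^2*(28*c - 236) + l*(8*c^2 + 202*c - 750) + 702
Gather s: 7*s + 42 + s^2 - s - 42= s^2 + 6*s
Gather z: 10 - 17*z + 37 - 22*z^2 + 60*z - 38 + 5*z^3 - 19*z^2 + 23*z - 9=5*z^3 - 41*z^2 + 66*z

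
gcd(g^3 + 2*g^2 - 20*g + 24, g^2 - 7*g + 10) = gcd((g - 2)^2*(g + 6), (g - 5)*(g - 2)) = g - 2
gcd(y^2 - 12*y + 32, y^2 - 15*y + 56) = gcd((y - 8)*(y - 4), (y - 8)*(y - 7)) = y - 8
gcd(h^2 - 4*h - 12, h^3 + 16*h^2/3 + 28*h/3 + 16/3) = h + 2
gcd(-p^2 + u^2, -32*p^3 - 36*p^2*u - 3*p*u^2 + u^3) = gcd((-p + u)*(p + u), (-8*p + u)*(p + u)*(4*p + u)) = p + u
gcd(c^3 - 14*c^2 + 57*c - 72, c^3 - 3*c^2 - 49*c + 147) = c - 3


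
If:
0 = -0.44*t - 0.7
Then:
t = -1.59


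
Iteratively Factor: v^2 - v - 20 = (v - 5)*(v + 4)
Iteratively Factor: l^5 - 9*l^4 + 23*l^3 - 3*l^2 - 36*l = (l + 1)*(l^4 - 10*l^3 + 33*l^2 - 36*l) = l*(l + 1)*(l^3 - 10*l^2 + 33*l - 36) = l*(l - 4)*(l + 1)*(l^2 - 6*l + 9) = l*(l - 4)*(l - 3)*(l + 1)*(l - 3)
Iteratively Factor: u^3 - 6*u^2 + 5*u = (u)*(u^2 - 6*u + 5) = u*(u - 1)*(u - 5)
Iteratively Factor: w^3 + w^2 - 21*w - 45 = (w + 3)*(w^2 - 2*w - 15) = (w - 5)*(w + 3)*(w + 3)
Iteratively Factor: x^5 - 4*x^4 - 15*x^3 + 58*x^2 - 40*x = (x - 1)*(x^4 - 3*x^3 - 18*x^2 + 40*x) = (x - 1)*(x + 4)*(x^3 - 7*x^2 + 10*x) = (x - 5)*(x - 1)*(x + 4)*(x^2 - 2*x) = (x - 5)*(x - 2)*(x - 1)*(x + 4)*(x)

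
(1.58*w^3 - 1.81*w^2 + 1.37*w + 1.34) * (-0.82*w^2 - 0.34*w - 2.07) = -1.2956*w^5 + 0.947*w^4 - 3.7786*w^3 + 2.1821*w^2 - 3.2915*w - 2.7738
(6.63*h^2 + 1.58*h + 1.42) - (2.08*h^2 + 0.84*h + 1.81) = 4.55*h^2 + 0.74*h - 0.39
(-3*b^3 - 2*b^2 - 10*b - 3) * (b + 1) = -3*b^4 - 5*b^3 - 12*b^2 - 13*b - 3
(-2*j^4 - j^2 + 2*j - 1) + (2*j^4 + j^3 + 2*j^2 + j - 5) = j^3 + j^2 + 3*j - 6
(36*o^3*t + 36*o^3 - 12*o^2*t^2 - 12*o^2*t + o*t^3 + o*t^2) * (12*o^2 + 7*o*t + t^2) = 432*o^5*t + 432*o^5 + 108*o^4*t^2 + 108*o^4*t - 36*o^3*t^3 - 36*o^3*t^2 - 5*o^2*t^4 - 5*o^2*t^3 + o*t^5 + o*t^4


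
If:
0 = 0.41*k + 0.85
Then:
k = -2.07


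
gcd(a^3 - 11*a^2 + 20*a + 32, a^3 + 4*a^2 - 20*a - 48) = a - 4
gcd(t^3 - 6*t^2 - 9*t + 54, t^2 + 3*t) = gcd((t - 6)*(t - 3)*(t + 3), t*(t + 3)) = t + 3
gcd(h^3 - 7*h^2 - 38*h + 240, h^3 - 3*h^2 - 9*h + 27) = 1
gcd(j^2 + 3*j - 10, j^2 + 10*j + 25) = j + 5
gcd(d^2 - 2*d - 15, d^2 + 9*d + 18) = d + 3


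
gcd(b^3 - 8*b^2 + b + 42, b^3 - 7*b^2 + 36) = b^2 - b - 6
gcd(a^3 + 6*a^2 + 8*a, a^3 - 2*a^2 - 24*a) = a^2 + 4*a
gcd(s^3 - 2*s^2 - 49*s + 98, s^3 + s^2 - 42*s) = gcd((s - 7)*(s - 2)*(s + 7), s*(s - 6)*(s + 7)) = s + 7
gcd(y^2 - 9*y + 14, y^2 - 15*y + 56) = y - 7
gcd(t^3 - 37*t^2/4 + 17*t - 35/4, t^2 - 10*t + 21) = t - 7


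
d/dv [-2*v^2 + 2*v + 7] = 2 - 4*v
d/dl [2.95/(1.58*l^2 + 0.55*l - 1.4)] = (-9.322*l - 1.6225)/(1.58*l^2 + 0.55*l - 1.4)^2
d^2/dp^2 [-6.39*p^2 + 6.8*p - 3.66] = -12.7800000000000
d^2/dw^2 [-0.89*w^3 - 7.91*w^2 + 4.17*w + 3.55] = -5.34*w - 15.82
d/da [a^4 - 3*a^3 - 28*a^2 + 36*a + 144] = 4*a^3 - 9*a^2 - 56*a + 36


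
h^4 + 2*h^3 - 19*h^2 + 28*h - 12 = (h - 2)*(h - 1)^2*(h + 6)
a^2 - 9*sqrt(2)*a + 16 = (a - 8*sqrt(2))*(a - sqrt(2))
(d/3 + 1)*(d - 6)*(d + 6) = d^3/3 + d^2 - 12*d - 36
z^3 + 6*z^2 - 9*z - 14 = (z - 2)*(z + 1)*(z + 7)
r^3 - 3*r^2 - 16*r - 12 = (r - 6)*(r + 1)*(r + 2)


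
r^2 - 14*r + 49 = (r - 7)^2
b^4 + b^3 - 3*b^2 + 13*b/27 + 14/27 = (b - 1)*(b - 2/3)*(b + 1/3)*(b + 7/3)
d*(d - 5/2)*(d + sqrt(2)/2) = d^3 - 5*d^2/2 + sqrt(2)*d^2/2 - 5*sqrt(2)*d/4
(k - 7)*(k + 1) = k^2 - 6*k - 7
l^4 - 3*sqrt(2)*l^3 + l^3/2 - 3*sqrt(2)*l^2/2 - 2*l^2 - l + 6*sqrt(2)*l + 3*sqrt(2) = (l + 1/2)*(l - 3*sqrt(2))*(l - sqrt(2))*(l + sqrt(2))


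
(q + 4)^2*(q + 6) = q^3 + 14*q^2 + 64*q + 96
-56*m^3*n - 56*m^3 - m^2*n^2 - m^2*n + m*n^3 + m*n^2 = (-8*m + n)*(7*m + n)*(m*n + m)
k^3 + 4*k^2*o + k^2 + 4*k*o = k*(k + 1)*(k + 4*o)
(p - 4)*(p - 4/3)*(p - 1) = p^3 - 19*p^2/3 + 32*p/3 - 16/3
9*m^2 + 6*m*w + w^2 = (3*m + w)^2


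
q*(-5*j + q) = -5*j*q + q^2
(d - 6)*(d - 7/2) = d^2 - 19*d/2 + 21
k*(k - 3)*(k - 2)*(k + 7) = k^4 + 2*k^3 - 29*k^2 + 42*k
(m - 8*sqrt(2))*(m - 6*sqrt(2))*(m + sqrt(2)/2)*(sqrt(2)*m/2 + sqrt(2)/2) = sqrt(2)*m^4/2 - 27*m^3/2 + sqrt(2)*m^3/2 - 27*m^2/2 + 41*sqrt(2)*m^2 + 48*m + 41*sqrt(2)*m + 48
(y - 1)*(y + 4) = y^2 + 3*y - 4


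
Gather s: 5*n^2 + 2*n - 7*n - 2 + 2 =5*n^2 - 5*n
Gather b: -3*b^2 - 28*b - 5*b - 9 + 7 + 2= -3*b^2 - 33*b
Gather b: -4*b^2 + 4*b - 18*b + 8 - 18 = -4*b^2 - 14*b - 10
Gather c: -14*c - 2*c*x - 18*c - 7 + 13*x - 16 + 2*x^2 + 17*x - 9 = c*(-2*x - 32) + 2*x^2 + 30*x - 32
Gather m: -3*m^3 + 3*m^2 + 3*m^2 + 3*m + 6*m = -3*m^3 + 6*m^2 + 9*m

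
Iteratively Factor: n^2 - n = (n - 1)*(n)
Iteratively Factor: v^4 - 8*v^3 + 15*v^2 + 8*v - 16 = (v - 1)*(v^3 - 7*v^2 + 8*v + 16) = (v - 1)*(v + 1)*(v^2 - 8*v + 16) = (v - 4)*(v - 1)*(v + 1)*(v - 4)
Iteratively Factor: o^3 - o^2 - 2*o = (o - 2)*(o^2 + o) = (o - 2)*(o + 1)*(o)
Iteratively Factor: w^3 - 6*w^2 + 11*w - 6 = (w - 1)*(w^2 - 5*w + 6) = (w - 3)*(w - 1)*(w - 2)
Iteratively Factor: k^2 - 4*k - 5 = (k + 1)*(k - 5)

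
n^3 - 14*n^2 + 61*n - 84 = (n - 7)*(n - 4)*(n - 3)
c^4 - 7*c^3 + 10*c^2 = c^2*(c - 5)*(c - 2)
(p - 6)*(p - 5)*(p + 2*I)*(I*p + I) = I*p^4 - 2*p^3 - 10*I*p^3 + 20*p^2 + 19*I*p^2 - 38*p + 30*I*p - 60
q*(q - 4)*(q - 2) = q^3 - 6*q^2 + 8*q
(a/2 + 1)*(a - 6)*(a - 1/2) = a^3/2 - 9*a^2/4 - 5*a + 3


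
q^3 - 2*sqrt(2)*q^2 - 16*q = q*(q - 4*sqrt(2))*(q + 2*sqrt(2))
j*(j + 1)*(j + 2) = j^3 + 3*j^2 + 2*j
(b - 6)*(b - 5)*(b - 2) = b^3 - 13*b^2 + 52*b - 60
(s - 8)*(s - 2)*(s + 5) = s^3 - 5*s^2 - 34*s + 80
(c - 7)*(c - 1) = c^2 - 8*c + 7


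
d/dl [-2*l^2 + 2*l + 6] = 2 - 4*l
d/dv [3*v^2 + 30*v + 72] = 6*v + 30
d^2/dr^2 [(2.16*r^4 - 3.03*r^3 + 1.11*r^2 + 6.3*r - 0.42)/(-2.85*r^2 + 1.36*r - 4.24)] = (-35.0892*r^6 + 50.23296*r^5 - 180.579456*r^4 + 26.3181*r^3 - 469.864404*r^2 + 773.840448*r - 121.163808)/(23.149125*r^6 - 33.1398*r^5 + 119.13228*r^4 - 101.120896*r^3 + 177.235392*r^2 - 73.348608*r + 76.225024)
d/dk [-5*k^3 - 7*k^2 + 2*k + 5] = -15*k^2 - 14*k + 2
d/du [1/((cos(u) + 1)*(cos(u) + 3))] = 2*(cos(u) + 2)*sin(u)/((cos(u) + 1)^2*(cos(u) + 3)^2)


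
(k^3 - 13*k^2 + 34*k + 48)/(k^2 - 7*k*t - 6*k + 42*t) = (-k^2 + 7*k + 8)/(-k + 7*t)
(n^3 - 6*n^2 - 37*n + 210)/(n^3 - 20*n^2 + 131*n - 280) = (n + 6)/(n - 8)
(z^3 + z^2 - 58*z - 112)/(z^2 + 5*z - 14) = (z^2 - 6*z - 16)/(z - 2)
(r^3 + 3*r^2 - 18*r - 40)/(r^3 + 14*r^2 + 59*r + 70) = (r - 4)/(r + 7)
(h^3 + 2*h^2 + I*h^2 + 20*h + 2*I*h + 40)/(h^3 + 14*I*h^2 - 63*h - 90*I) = (h^2 + h*(2 - 4*I) - 8*I)/(h^2 + 9*I*h - 18)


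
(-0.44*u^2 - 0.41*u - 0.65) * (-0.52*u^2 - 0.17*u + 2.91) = 0.2288*u^4 + 0.288*u^3 - 0.8727*u^2 - 1.0826*u - 1.8915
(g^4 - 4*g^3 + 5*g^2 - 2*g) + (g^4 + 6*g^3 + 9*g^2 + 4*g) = 2*g^4 + 2*g^3 + 14*g^2 + 2*g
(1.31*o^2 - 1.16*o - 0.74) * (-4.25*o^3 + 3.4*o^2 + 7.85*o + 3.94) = -5.5675*o^5 + 9.384*o^4 + 9.4845*o^3 - 6.4606*o^2 - 10.3794*o - 2.9156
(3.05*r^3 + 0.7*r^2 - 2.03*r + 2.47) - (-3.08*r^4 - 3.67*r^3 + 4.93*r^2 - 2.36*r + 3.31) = 3.08*r^4 + 6.72*r^3 - 4.23*r^2 + 0.33*r - 0.84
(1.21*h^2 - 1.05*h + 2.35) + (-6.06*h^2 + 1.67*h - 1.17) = -4.85*h^2 + 0.62*h + 1.18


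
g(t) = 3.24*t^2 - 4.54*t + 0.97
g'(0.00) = -4.54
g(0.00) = 0.97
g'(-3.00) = -23.98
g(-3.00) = 43.75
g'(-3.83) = -29.36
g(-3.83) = 65.89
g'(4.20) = 22.68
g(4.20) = 39.06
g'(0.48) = -1.43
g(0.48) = -0.46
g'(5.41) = 30.52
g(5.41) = 71.24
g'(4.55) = 24.94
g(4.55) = 47.39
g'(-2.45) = -20.42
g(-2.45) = 31.54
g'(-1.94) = -17.11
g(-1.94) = 21.97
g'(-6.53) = -46.85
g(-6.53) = 168.77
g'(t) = 6.48*t - 4.54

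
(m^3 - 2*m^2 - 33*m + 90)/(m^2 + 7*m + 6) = (m^2 - 8*m + 15)/(m + 1)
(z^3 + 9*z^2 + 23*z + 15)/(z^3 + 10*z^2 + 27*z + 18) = (z + 5)/(z + 6)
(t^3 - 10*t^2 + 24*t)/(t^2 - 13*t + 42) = t*(t - 4)/(t - 7)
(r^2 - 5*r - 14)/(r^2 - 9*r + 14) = (r + 2)/(r - 2)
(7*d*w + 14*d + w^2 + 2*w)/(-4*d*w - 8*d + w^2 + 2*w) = (7*d + w)/(-4*d + w)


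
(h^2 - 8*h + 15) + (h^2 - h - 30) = 2*h^2 - 9*h - 15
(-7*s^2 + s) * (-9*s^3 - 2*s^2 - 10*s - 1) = 63*s^5 + 5*s^4 + 68*s^3 - 3*s^2 - s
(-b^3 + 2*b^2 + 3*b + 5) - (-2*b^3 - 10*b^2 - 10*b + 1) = b^3 + 12*b^2 + 13*b + 4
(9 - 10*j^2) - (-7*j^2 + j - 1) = -3*j^2 - j + 10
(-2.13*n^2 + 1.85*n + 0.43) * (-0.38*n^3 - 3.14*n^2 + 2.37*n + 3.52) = 0.8094*n^5 + 5.9852*n^4 - 11.0205*n^3 - 4.4633*n^2 + 7.5311*n + 1.5136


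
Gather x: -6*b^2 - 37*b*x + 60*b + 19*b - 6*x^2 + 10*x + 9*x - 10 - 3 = -6*b^2 + 79*b - 6*x^2 + x*(19 - 37*b) - 13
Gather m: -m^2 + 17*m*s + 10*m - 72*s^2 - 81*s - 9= -m^2 + m*(17*s + 10) - 72*s^2 - 81*s - 9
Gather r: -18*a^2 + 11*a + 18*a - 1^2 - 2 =-18*a^2 + 29*a - 3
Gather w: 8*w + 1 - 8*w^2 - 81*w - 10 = -8*w^2 - 73*w - 9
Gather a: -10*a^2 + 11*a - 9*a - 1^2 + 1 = -10*a^2 + 2*a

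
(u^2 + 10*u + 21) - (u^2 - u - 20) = 11*u + 41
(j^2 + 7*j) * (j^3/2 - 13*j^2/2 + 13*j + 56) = j^5/2 - 3*j^4 - 65*j^3/2 + 147*j^2 + 392*j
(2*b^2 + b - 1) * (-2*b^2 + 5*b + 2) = -4*b^4 + 8*b^3 + 11*b^2 - 3*b - 2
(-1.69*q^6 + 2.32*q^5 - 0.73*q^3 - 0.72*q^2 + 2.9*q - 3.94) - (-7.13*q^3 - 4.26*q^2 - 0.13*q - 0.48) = -1.69*q^6 + 2.32*q^5 + 6.4*q^3 + 3.54*q^2 + 3.03*q - 3.46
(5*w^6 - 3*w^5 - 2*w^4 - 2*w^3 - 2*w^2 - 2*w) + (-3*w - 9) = 5*w^6 - 3*w^5 - 2*w^4 - 2*w^3 - 2*w^2 - 5*w - 9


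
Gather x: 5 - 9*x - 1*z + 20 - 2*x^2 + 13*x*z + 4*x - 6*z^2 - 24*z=-2*x^2 + x*(13*z - 5) - 6*z^2 - 25*z + 25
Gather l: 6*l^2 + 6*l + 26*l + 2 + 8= 6*l^2 + 32*l + 10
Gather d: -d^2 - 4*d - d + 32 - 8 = -d^2 - 5*d + 24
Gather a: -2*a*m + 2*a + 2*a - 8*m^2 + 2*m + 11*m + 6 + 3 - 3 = a*(4 - 2*m) - 8*m^2 + 13*m + 6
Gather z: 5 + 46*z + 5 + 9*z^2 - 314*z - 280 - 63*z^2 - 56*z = -54*z^2 - 324*z - 270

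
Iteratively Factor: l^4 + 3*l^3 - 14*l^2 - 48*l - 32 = (l + 4)*(l^3 - l^2 - 10*l - 8) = (l - 4)*(l + 4)*(l^2 + 3*l + 2) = (l - 4)*(l + 2)*(l + 4)*(l + 1)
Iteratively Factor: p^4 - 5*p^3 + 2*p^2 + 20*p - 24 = (p - 3)*(p^3 - 2*p^2 - 4*p + 8) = (p - 3)*(p - 2)*(p^2 - 4) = (p - 3)*(p - 2)^2*(p + 2)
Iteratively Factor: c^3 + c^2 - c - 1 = (c + 1)*(c^2 - 1) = (c - 1)*(c + 1)*(c + 1)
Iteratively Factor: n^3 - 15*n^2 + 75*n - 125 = (n - 5)*(n^2 - 10*n + 25) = (n - 5)^2*(n - 5)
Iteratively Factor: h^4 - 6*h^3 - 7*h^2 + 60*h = (h)*(h^3 - 6*h^2 - 7*h + 60) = h*(h - 5)*(h^2 - h - 12) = h*(h - 5)*(h - 4)*(h + 3)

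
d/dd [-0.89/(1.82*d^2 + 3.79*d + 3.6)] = (3.2396*d + 3.3731)/(1.82*d^2 + 3.79*d + 3.6)^2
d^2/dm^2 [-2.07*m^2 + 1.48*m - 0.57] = -4.14000000000000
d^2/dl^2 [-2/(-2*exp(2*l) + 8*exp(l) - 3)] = 16*((1 - exp(l))*(2*exp(2*l) - 8*exp(l) + 3) + 4*(exp(l) - 2)^2*exp(l))*exp(l)/(2*exp(2*l) - 8*exp(l) + 3)^3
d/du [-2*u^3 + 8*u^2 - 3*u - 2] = -6*u^2 + 16*u - 3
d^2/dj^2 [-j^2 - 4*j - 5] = -2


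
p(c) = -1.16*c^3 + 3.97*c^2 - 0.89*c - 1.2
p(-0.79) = 2.55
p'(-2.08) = -32.46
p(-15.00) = 4820.40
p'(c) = -3.48*c^2 + 7.94*c - 0.89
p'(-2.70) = -47.70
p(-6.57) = 504.98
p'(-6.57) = -203.27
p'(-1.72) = -24.84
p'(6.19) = -85.08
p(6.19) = -129.72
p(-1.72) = 17.98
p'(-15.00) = -902.99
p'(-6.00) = -173.81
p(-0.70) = 1.77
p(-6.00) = 397.62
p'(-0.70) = -8.15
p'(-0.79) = -9.33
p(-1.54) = 13.82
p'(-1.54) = -21.37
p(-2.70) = 52.98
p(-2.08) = 28.27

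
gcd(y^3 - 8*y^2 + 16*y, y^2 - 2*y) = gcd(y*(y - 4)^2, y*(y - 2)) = y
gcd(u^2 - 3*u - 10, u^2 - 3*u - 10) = u^2 - 3*u - 10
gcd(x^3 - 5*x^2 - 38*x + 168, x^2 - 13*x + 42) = x - 7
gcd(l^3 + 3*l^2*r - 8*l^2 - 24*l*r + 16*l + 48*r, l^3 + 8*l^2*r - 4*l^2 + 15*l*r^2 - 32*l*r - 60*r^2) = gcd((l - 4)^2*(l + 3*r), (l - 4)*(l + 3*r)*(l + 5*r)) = l^2 + 3*l*r - 4*l - 12*r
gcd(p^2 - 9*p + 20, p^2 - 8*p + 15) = p - 5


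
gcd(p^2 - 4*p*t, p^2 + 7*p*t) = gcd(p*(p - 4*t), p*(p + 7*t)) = p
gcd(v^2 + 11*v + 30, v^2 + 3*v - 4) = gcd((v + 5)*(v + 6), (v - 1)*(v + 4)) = 1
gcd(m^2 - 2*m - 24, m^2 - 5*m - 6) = m - 6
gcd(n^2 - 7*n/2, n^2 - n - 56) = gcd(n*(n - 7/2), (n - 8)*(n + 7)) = 1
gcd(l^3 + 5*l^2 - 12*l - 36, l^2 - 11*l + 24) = l - 3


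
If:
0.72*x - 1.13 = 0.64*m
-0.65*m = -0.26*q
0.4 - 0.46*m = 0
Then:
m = 0.87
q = 2.17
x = 2.34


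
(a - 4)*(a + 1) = a^2 - 3*a - 4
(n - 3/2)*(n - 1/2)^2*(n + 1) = n^4 - 3*n^3/2 - 3*n^2/4 + 11*n/8 - 3/8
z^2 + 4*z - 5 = (z - 1)*(z + 5)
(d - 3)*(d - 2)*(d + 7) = d^3 + 2*d^2 - 29*d + 42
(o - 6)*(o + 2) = o^2 - 4*o - 12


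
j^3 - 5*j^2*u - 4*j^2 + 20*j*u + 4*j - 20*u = (j - 2)^2*(j - 5*u)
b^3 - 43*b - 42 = (b - 7)*(b + 1)*(b + 6)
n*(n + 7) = n^2 + 7*n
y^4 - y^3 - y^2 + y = y*(y - 1)^2*(y + 1)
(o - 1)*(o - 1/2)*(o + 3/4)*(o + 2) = o^4 + 5*o^3/4 - 17*o^2/8 - 7*o/8 + 3/4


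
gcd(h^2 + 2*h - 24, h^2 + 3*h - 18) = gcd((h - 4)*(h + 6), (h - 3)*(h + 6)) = h + 6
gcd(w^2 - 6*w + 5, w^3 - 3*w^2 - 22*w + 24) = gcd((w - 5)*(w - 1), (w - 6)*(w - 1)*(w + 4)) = w - 1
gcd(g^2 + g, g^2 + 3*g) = g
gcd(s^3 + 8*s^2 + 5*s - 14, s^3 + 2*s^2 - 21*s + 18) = s - 1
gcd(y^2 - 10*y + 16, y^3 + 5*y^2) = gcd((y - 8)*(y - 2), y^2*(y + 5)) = 1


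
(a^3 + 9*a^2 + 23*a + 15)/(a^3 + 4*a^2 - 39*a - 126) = (a^2 + 6*a + 5)/(a^2 + a - 42)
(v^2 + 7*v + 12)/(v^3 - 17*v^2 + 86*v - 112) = (v^2 + 7*v + 12)/(v^3 - 17*v^2 + 86*v - 112)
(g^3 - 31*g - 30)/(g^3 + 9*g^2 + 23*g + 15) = (g - 6)/(g + 3)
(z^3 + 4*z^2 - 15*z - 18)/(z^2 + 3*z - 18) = z + 1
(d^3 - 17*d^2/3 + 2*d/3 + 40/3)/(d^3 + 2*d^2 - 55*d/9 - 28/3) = 3*(d^2 - 7*d + 10)/(3*d^2 + 2*d - 21)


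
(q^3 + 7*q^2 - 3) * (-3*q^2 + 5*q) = -3*q^5 - 16*q^4 + 35*q^3 + 9*q^2 - 15*q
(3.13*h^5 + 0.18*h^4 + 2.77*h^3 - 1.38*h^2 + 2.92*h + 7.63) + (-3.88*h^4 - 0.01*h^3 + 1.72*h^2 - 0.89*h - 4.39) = 3.13*h^5 - 3.7*h^4 + 2.76*h^3 + 0.34*h^2 + 2.03*h + 3.24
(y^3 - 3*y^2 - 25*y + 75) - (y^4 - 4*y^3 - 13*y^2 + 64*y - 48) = -y^4 + 5*y^3 + 10*y^2 - 89*y + 123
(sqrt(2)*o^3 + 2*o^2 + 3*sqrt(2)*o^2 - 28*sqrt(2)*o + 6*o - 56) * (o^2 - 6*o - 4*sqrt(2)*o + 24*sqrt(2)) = sqrt(2)*o^5 - 6*o^4 - 3*sqrt(2)*o^4 - 54*sqrt(2)*o^3 + 18*o^3 + 192*sqrt(2)*o^2 + 276*o^2 - 1008*o + 368*sqrt(2)*o - 1344*sqrt(2)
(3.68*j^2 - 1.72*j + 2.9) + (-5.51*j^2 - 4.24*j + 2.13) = -1.83*j^2 - 5.96*j + 5.03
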